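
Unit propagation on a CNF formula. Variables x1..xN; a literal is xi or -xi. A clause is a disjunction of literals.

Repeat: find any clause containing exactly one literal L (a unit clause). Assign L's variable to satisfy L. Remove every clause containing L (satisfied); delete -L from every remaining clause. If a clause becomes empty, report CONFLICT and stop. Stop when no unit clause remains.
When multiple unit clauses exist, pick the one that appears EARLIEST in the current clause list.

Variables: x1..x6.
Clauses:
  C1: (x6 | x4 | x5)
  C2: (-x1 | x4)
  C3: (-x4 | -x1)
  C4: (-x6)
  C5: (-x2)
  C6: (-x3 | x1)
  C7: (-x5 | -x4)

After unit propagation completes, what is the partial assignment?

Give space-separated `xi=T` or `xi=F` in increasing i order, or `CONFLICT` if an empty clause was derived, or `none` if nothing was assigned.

unit clause [-6] forces x6=F; simplify:
  drop 6 from [6, 4, 5] -> [4, 5]
  satisfied 1 clause(s); 6 remain; assigned so far: [6]
unit clause [-2] forces x2=F; simplify:
  satisfied 1 clause(s); 5 remain; assigned so far: [2, 6]

Answer: x2=F x6=F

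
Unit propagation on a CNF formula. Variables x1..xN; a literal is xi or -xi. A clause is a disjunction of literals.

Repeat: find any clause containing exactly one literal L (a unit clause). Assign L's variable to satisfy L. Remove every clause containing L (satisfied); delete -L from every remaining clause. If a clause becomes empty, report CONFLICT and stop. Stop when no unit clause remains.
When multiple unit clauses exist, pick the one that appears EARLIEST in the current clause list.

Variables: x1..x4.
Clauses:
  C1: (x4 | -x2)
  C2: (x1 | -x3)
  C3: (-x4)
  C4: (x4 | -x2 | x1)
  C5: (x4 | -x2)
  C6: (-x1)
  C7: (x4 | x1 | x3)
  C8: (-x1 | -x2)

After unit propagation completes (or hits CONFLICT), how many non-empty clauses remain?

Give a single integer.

Answer: 0

Derivation:
unit clause [-4] forces x4=F; simplify:
  drop 4 from [4, -2] -> [-2]
  drop 4 from [4, -2, 1] -> [-2, 1]
  drop 4 from [4, -2] -> [-2]
  drop 4 from [4, 1, 3] -> [1, 3]
  satisfied 1 clause(s); 7 remain; assigned so far: [4]
unit clause [-2] forces x2=F; simplify:
  satisfied 4 clause(s); 3 remain; assigned so far: [2, 4]
unit clause [-1] forces x1=F; simplify:
  drop 1 from [1, -3] -> [-3]
  drop 1 from [1, 3] -> [3]
  satisfied 1 clause(s); 2 remain; assigned so far: [1, 2, 4]
unit clause [-3] forces x3=F; simplify:
  drop 3 from [3] -> [] (empty!)
  satisfied 1 clause(s); 1 remain; assigned so far: [1, 2, 3, 4]
CONFLICT (empty clause)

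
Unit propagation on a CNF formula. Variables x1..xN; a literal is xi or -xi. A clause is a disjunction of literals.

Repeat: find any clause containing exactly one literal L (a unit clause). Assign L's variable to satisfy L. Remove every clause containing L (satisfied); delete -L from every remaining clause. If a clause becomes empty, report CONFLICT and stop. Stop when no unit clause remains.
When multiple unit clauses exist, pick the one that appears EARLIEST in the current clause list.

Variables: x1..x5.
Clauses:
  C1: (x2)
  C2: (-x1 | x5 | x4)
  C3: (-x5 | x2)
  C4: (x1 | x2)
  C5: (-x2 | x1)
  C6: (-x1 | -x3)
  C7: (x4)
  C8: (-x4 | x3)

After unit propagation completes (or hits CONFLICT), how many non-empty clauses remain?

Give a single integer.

Answer: 0

Derivation:
unit clause [2] forces x2=T; simplify:
  drop -2 from [-2, 1] -> [1]
  satisfied 3 clause(s); 5 remain; assigned so far: [2]
unit clause [1] forces x1=T; simplify:
  drop -1 from [-1, 5, 4] -> [5, 4]
  drop -1 from [-1, -3] -> [-3]
  satisfied 1 clause(s); 4 remain; assigned so far: [1, 2]
unit clause [-3] forces x3=F; simplify:
  drop 3 from [-4, 3] -> [-4]
  satisfied 1 clause(s); 3 remain; assigned so far: [1, 2, 3]
unit clause [4] forces x4=T; simplify:
  drop -4 from [-4] -> [] (empty!)
  satisfied 2 clause(s); 1 remain; assigned so far: [1, 2, 3, 4]
CONFLICT (empty clause)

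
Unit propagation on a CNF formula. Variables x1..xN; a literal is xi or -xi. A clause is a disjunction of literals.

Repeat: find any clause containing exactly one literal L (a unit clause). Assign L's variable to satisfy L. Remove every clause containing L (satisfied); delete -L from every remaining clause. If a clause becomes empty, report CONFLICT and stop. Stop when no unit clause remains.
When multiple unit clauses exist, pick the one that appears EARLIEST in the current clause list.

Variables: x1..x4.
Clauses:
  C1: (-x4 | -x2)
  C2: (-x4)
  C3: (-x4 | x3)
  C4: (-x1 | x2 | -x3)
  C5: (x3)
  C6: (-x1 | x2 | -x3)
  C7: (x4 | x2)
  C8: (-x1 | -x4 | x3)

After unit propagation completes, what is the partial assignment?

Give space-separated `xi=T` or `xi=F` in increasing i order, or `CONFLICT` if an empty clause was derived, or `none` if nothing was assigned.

Answer: x2=T x3=T x4=F

Derivation:
unit clause [-4] forces x4=F; simplify:
  drop 4 from [4, 2] -> [2]
  satisfied 4 clause(s); 4 remain; assigned so far: [4]
unit clause [3] forces x3=T; simplify:
  drop -3 from [-1, 2, -3] -> [-1, 2]
  drop -3 from [-1, 2, -3] -> [-1, 2]
  satisfied 1 clause(s); 3 remain; assigned so far: [3, 4]
unit clause [2] forces x2=T; simplify:
  satisfied 3 clause(s); 0 remain; assigned so far: [2, 3, 4]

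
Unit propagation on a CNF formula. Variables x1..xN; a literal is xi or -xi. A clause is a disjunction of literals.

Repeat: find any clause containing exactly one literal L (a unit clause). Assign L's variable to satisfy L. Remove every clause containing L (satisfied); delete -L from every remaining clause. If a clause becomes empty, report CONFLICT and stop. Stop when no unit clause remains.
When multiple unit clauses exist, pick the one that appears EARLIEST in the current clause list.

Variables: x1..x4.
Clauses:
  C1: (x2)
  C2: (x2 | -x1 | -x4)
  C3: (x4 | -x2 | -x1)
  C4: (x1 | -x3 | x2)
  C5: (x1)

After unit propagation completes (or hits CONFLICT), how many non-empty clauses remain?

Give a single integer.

Answer: 0

Derivation:
unit clause [2] forces x2=T; simplify:
  drop -2 from [4, -2, -1] -> [4, -1]
  satisfied 3 clause(s); 2 remain; assigned so far: [2]
unit clause [1] forces x1=T; simplify:
  drop -1 from [4, -1] -> [4]
  satisfied 1 clause(s); 1 remain; assigned so far: [1, 2]
unit clause [4] forces x4=T; simplify:
  satisfied 1 clause(s); 0 remain; assigned so far: [1, 2, 4]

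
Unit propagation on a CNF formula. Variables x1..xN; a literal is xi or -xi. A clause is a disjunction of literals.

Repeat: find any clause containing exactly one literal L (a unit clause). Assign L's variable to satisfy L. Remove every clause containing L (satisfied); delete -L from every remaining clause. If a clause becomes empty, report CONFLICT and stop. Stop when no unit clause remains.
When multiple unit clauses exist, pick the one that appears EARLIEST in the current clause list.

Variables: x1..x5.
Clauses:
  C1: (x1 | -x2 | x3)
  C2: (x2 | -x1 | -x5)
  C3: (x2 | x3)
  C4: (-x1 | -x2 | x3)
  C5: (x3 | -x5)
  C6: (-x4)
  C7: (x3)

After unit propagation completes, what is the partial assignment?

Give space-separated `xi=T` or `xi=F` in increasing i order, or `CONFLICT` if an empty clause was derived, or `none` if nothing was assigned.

unit clause [-4] forces x4=F; simplify:
  satisfied 1 clause(s); 6 remain; assigned so far: [4]
unit clause [3] forces x3=T; simplify:
  satisfied 5 clause(s); 1 remain; assigned so far: [3, 4]

Answer: x3=T x4=F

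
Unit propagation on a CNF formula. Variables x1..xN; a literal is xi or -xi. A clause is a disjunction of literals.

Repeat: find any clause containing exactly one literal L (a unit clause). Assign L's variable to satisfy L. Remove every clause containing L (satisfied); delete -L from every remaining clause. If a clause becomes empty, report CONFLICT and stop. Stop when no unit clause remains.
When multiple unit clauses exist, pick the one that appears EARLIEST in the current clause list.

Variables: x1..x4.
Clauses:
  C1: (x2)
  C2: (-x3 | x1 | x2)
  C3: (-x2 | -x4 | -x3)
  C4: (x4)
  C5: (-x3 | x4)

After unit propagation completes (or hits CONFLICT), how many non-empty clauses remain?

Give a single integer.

unit clause [2] forces x2=T; simplify:
  drop -2 from [-2, -4, -3] -> [-4, -3]
  satisfied 2 clause(s); 3 remain; assigned so far: [2]
unit clause [4] forces x4=T; simplify:
  drop -4 from [-4, -3] -> [-3]
  satisfied 2 clause(s); 1 remain; assigned so far: [2, 4]
unit clause [-3] forces x3=F; simplify:
  satisfied 1 clause(s); 0 remain; assigned so far: [2, 3, 4]

Answer: 0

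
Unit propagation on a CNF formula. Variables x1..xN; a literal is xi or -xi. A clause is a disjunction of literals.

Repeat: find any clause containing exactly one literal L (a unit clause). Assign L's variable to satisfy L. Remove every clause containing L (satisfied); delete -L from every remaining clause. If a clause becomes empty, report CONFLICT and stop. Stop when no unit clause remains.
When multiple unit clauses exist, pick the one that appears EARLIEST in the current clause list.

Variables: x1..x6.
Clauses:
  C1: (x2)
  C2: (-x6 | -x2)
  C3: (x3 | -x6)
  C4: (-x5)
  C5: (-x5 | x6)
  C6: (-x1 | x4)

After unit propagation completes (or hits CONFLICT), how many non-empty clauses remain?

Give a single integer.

Answer: 1

Derivation:
unit clause [2] forces x2=T; simplify:
  drop -2 from [-6, -2] -> [-6]
  satisfied 1 clause(s); 5 remain; assigned so far: [2]
unit clause [-6] forces x6=F; simplify:
  drop 6 from [-5, 6] -> [-5]
  satisfied 2 clause(s); 3 remain; assigned so far: [2, 6]
unit clause [-5] forces x5=F; simplify:
  satisfied 2 clause(s); 1 remain; assigned so far: [2, 5, 6]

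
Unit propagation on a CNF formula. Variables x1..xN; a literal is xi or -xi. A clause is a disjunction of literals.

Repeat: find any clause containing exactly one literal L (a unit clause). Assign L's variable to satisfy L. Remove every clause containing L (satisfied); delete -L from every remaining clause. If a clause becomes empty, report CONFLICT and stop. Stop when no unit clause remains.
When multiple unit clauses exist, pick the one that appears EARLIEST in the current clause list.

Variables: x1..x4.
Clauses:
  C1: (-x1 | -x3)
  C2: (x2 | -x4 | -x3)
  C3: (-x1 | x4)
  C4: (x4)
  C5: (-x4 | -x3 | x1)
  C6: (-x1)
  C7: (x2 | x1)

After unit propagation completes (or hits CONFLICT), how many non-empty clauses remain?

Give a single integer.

Answer: 0

Derivation:
unit clause [4] forces x4=T; simplify:
  drop -4 from [2, -4, -3] -> [2, -3]
  drop -4 from [-4, -3, 1] -> [-3, 1]
  satisfied 2 clause(s); 5 remain; assigned so far: [4]
unit clause [-1] forces x1=F; simplify:
  drop 1 from [-3, 1] -> [-3]
  drop 1 from [2, 1] -> [2]
  satisfied 2 clause(s); 3 remain; assigned so far: [1, 4]
unit clause [-3] forces x3=F; simplify:
  satisfied 2 clause(s); 1 remain; assigned so far: [1, 3, 4]
unit clause [2] forces x2=T; simplify:
  satisfied 1 clause(s); 0 remain; assigned so far: [1, 2, 3, 4]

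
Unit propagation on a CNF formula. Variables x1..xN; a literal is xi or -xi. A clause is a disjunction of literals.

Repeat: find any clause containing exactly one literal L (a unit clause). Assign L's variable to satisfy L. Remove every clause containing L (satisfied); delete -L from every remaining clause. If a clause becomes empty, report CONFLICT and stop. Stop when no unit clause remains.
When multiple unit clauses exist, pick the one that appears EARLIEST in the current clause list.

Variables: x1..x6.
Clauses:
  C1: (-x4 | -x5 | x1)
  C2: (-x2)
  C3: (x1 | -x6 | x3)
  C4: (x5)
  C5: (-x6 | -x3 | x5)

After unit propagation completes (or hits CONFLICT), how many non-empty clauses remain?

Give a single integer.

Answer: 2

Derivation:
unit clause [-2] forces x2=F; simplify:
  satisfied 1 clause(s); 4 remain; assigned so far: [2]
unit clause [5] forces x5=T; simplify:
  drop -5 from [-4, -5, 1] -> [-4, 1]
  satisfied 2 clause(s); 2 remain; assigned so far: [2, 5]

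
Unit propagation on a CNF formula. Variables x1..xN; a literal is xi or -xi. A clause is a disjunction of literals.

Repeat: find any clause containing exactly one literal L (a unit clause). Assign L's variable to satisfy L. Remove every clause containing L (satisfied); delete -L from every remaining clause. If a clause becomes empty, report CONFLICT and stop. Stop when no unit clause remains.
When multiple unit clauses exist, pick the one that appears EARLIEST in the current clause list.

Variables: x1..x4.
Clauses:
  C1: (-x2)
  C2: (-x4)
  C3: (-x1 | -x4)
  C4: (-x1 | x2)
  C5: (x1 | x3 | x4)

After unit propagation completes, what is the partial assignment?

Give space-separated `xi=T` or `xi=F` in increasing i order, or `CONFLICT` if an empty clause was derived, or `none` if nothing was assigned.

Answer: x1=F x2=F x3=T x4=F

Derivation:
unit clause [-2] forces x2=F; simplify:
  drop 2 from [-1, 2] -> [-1]
  satisfied 1 clause(s); 4 remain; assigned so far: [2]
unit clause [-4] forces x4=F; simplify:
  drop 4 from [1, 3, 4] -> [1, 3]
  satisfied 2 clause(s); 2 remain; assigned so far: [2, 4]
unit clause [-1] forces x1=F; simplify:
  drop 1 from [1, 3] -> [3]
  satisfied 1 clause(s); 1 remain; assigned so far: [1, 2, 4]
unit clause [3] forces x3=T; simplify:
  satisfied 1 clause(s); 0 remain; assigned so far: [1, 2, 3, 4]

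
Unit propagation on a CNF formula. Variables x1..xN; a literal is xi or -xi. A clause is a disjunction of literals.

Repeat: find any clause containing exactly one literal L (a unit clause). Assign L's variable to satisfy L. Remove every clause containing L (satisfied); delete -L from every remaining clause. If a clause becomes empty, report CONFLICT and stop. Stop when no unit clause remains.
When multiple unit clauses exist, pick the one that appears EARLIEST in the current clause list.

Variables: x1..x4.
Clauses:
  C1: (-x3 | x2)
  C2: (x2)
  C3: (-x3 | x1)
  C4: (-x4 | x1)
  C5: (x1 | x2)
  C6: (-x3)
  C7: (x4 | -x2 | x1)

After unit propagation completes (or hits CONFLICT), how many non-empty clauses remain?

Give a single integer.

unit clause [2] forces x2=T; simplify:
  drop -2 from [4, -2, 1] -> [4, 1]
  satisfied 3 clause(s); 4 remain; assigned so far: [2]
unit clause [-3] forces x3=F; simplify:
  satisfied 2 clause(s); 2 remain; assigned so far: [2, 3]

Answer: 2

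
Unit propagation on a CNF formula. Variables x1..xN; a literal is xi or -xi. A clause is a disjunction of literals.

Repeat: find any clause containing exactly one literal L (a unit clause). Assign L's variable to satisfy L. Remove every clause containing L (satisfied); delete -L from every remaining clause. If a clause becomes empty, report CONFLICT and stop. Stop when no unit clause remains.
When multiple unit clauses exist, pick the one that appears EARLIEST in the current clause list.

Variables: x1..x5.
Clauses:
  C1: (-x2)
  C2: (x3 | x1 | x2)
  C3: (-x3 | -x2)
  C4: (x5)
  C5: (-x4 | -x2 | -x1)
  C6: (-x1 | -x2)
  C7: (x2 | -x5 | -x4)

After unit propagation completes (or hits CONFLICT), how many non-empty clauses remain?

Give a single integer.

Answer: 1

Derivation:
unit clause [-2] forces x2=F; simplify:
  drop 2 from [3, 1, 2] -> [3, 1]
  drop 2 from [2, -5, -4] -> [-5, -4]
  satisfied 4 clause(s); 3 remain; assigned so far: [2]
unit clause [5] forces x5=T; simplify:
  drop -5 from [-5, -4] -> [-4]
  satisfied 1 clause(s); 2 remain; assigned so far: [2, 5]
unit clause [-4] forces x4=F; simplify:
  satisfied 1 clause(s); 1 remain; assigned so far: [2, 4, 5]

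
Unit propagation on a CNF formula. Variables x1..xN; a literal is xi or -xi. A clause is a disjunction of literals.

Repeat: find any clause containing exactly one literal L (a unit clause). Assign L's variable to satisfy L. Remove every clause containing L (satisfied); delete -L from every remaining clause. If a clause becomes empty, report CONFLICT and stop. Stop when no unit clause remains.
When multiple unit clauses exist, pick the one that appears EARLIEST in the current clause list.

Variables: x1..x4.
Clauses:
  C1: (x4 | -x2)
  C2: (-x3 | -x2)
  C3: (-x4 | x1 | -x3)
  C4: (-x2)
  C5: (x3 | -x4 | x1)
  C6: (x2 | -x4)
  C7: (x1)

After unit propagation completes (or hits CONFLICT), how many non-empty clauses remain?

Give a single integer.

unit clause [-2] forces x2=F; simplify:
  drop 2 from [2, -4] -> [-4]
  satisfied 3 clause(s); 4 remain; assigned so far: [2]
unit clause [-4] forces x4=F; simplify:
  satisfied 3 clause(s); 1 remain; assigned so far: [2, 4]
unit clause [1] forces x1=T; simplify:
  satisfied 1 clause(s); 0 remain; assigned so far: [1, 2, 4]

Answer: 0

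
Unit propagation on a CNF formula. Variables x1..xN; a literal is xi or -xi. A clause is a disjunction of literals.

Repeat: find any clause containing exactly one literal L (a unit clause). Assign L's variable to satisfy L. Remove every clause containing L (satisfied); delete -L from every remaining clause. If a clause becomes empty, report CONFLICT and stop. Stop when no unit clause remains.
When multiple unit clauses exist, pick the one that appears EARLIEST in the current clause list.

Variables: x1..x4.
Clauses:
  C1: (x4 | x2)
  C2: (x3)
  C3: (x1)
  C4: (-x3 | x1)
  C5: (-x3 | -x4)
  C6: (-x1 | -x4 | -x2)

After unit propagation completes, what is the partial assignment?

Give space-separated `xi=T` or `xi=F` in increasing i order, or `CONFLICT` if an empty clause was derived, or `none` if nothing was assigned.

unit clause [3] forces x3=T; simplify:
  drop -3 from [-3, 1] -> [1]
  drop -3 from [-3, -4] -> [-4]
  satisfied 1 clause(s); 5 remain; assigned so far: [3]
unit clause [1] forces x1=T; simplify:
  drop -1 from [-1, -4, -2] -> [-4, -2]
  satisfied 2 clause(s); 3 remain; assigned so far: [1, 3]
unit clause [-4] forces x4=F; simplify:
  drop 4 from [4, 2] -> [2]
  satisfied 2 clause(s); 1 remain; assigned so far: [1, 3, 4]
unit clause [2] forces x2=T; simplify:
  satisfied 1 clause(s); 0 remain; assigned so far: [1, 2, 3, 4]

Answer: x1=T x2=T x3=T x4=F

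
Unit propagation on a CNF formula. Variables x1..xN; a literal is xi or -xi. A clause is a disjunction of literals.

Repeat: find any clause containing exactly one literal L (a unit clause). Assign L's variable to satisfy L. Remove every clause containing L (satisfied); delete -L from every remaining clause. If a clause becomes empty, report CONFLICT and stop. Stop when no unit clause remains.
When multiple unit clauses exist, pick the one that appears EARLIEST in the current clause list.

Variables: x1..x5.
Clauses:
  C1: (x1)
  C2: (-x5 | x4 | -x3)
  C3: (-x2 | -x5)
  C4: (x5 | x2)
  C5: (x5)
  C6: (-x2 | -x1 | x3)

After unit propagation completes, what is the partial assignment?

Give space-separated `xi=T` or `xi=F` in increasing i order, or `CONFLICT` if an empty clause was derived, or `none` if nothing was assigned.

unit clause [1] forces x1=T; simplify:
  drop -1 from [-2, -1, 3] -> [-2, 3]
  satisfied 1 clause(s); 5 remain; assigned so far: [1]
unit clause [5] forces x5=T; simplify:
  drop -5 from [-5, 4, -3] -> [4, -3]
  drop -5 from [-2, -5] -> [-2]
  satisfied 2 clause(s); 3 remain; assigned so far: [1, 5]
unit clause [-2] forces x2=F; simplify:
  satisfied 2 clause(s); 1 remain; assigned so far: [1, 2, 5]

Answer: x1=T x2=F x5=T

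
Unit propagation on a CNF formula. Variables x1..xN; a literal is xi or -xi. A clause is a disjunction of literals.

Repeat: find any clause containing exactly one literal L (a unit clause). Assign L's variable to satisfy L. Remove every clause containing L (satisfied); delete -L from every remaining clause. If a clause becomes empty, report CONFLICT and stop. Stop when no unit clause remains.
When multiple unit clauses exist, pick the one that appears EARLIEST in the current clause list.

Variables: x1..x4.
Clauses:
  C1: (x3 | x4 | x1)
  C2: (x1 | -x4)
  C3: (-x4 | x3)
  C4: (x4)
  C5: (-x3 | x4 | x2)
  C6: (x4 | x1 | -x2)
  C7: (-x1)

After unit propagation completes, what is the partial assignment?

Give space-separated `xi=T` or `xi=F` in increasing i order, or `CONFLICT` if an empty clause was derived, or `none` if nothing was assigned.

Answer: CONFLICT

Derivation:
unit clause [4] forces x4=T; simplify:
  drop -4 from [1, -4] -> [1]
  drop -4 from [-4, 3] -> [3]
  satisfied 4 clause(s); 3 remain; assigned so far: [4]
unit clause [1] forces x1=T; simplify:
  drop -1 from [-1] -> [] (empty!)
  satisfied 1 clause(s); 2 remain; assigned so far: [1, 4]
CONFLICT (empty clause)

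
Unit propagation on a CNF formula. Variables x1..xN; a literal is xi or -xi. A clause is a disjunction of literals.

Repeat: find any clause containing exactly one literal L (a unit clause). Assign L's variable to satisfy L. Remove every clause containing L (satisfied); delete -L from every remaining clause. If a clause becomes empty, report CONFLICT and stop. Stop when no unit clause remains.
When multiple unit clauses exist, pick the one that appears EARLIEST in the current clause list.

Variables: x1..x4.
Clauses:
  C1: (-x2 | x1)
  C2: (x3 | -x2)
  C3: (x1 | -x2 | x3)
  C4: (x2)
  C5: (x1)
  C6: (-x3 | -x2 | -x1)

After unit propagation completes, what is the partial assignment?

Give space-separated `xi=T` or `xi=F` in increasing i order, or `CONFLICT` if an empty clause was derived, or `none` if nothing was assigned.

Answer: CONFLICT

Derivation:
unit clause [2] forces x2=T; simplify:
  drop -2 from [-2, 1] -> [1]
  drop -2 from [3, -2] -> [3]
  drop -2 from [1, -2, 3] -> [1, 3]
  drop -2 from [-3, -2, -1] -> [-3, -1]
  satisfied 1 clause(s); 5 remain; assigned so far: [2]
unit clause [1] forces x1=T; simplify:
  drop -1 from [-3, -1] -> [-3]
  satisfied 3 clause(s); 2 remain; assigned so far: [1, 2]
unit clause [3] forces x3=T; simplify:
  drop -3 from [-3] -> [] (empty!)
  satisfied 1 clause(s); 1 remain; assigned so far: [1, 2, 3]
CONFLICT (empty clause)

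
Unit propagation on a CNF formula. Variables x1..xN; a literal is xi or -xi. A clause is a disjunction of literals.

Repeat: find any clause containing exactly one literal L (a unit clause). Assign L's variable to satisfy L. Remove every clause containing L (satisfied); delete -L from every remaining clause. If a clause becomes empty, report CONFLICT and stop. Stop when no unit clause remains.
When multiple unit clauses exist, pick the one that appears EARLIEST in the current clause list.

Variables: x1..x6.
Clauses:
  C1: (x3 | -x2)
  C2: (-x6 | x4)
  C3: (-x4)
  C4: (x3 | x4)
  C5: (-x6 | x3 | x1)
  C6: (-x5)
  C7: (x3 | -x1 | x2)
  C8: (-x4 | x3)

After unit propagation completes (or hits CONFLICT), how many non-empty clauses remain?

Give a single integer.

unit clause [-4] forces x4=F; simplify:
  drop 4 from [-6, 4] -> [-6]
  drop 4 from [3, 4] -> [3]
  satisfied 2 clause(s); 6 remain; assigned so far: [4]
unit clause [-6] forces x6=F; simplify:
  satisfied 2 clause(s); 4 remain; assigned so far: [4, 6]
unit clause [3] forces x3=T; simplify:
  satisfied 3 clause(s); 1 remain; assigned so far: [3, 4, 6]
unit clause [-5] forces x5=F; simplify:
  satisfied 1 clause(s); 0 remain; assigned so far: [3, 4, 5, 6]

Answer: 0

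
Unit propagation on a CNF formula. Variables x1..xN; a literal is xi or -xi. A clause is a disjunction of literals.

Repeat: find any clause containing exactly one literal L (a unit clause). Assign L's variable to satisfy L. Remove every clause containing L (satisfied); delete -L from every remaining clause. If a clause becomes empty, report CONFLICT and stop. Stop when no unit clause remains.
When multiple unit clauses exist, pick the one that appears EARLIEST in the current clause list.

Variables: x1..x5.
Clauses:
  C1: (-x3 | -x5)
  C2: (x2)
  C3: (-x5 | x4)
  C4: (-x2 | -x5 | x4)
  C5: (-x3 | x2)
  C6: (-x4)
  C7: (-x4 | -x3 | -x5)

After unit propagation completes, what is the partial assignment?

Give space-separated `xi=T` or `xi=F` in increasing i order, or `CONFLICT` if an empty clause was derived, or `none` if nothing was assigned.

Answer: x2=T x4=F x5=F

Derivation:
unit clause [2] forces x2=T; simplify:
  drop -2 from [-2, -5, 4] -> [-5, 4]
  satisfied 2 clause(s); 5 remain; assigned so far: [2]
unit clause [-4] forces x4=F; simplify:
  drop 4 from [-5, 4] -> [-5]
  drop 4 from [-5, 4] -> [-5]
  satisfied 2 clause(s); 3 remain; assigned so far: [2, 4]
unit clause [-5] forces x5=F; simplify:
  satisfied 3 clause(s); 0 remain; assigned so far: [2, 4, 5]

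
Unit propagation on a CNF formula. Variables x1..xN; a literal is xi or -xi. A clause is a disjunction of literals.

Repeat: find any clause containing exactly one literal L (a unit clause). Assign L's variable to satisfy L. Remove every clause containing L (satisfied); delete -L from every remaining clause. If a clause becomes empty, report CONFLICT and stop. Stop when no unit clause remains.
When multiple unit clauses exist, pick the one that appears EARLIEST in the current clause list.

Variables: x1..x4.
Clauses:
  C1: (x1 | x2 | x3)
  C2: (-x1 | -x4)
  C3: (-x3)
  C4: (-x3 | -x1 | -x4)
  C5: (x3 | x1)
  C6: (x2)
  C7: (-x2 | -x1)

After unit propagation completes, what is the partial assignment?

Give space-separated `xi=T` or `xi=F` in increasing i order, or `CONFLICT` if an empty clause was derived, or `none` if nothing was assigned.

unit clause [-3] forces x3=F; simplify:
  drop 3 from [1, 2, 3] -> [1, 2]
  drop 3 from [3, 1] -> [1]
  satisfied 2 clause(s); 5 remain; assigned so far: [3]
unit clause [1] forces x1=T; simplify:
  drop -1 from [-1, -4] -> [-4]
  drop -1 from [-2, -1] -> [-2]
  satisfied 2 clause(s); 3 remain; assigned so far: [1, 3]
unit clause [-4] forces x4=F; simplify:
  satisfied 1 clause(s); 2 remain; assigned so far: [1, 3, 4]
unit clause [2] forces x2=T; simplify:
  drop -2 from [-2] -> [] (empty!)
  satisfied 1 clause(s); 1 remain; assigned so far: [1, 2, 3, 4]
CONFLICT (empty clause)

Answer: CONFLICT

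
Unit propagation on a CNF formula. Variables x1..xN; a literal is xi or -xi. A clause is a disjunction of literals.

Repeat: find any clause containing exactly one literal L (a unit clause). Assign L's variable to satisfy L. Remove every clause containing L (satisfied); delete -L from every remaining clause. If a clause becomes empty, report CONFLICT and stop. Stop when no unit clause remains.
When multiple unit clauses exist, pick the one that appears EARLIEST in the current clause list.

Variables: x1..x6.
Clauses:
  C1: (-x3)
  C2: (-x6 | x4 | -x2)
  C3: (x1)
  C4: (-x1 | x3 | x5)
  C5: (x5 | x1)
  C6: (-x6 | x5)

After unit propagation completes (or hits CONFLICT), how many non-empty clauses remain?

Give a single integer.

unit clause [-3] forces x3=F; simplify:
  drop 3 from [-1, 3, 5] -> [-1, 5]
  satisfied 1 clause(s); 5 remain; assigned so far: [3]
unit clause [1] forces x1=T; simplify:
  drop -1 from [-1, 5] -> [5]
  satisfied 2 clause(s); 3 remain; assigned so far: [1, 3]
unit clause [5] forces x5=T; simplify:
  satisfied 2 clause(s); 1 remain; assigned so far: [1, 3, 5]

Answer: 1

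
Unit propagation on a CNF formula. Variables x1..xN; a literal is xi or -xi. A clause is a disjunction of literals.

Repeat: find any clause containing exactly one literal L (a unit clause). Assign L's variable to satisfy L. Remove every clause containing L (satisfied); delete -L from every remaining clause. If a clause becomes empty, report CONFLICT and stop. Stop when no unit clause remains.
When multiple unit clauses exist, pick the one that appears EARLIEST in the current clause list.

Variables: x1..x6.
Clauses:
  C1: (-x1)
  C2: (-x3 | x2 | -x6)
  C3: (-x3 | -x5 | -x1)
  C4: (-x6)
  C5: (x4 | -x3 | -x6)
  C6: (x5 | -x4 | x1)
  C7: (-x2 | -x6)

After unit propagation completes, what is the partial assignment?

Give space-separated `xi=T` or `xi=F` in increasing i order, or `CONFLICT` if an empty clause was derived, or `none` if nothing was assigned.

Answer: x1=F x6=F

Derivation:
unit clause [-1] forces x1=F; simplify:
  drop 1 from [5, -4, 1] -> [5, -4]
  satisfied 2 clause(s); 5 remain; assigned so far: [1]
unit clause [-6] forces x6=F; simplify:
  satisfied 4 clause(s); 1 remain; assigned so far: [1, 6]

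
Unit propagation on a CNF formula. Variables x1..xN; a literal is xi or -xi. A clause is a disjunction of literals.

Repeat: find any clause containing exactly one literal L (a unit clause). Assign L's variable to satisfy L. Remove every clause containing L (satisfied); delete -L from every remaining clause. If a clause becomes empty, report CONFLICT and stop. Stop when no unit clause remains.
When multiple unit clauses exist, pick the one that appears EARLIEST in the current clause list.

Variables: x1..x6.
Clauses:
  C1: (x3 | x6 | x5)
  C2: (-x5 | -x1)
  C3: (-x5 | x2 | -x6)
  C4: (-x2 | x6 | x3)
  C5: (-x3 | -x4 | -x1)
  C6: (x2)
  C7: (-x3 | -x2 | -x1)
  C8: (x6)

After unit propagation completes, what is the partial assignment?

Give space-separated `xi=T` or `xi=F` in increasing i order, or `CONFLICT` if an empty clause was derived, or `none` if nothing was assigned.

unit clause [2] forces x2=T; simplify:
  drop -2 from [-2, 6, 3] -> [6, 3]
  drop -2 from [-3, -2, -1] -> [-3, -1]
  satisfied 2 clause(s); 6 remain; assigned so far: [2]
unit clause [6] forces x6=T; simplify:
  satisfied 3 clause(s); 3 remain; assigned so far: [2, 6]

Answer: x2=T x6=T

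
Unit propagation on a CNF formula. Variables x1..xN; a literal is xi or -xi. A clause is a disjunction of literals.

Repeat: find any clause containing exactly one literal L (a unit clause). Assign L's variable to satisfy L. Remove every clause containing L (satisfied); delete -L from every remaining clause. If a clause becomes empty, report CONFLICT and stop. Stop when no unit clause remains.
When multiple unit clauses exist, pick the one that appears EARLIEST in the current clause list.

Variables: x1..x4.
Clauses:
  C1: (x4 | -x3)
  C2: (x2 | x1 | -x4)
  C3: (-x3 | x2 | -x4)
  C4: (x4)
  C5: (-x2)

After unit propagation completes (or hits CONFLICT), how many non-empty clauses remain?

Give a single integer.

Answer: 0

Derivation:
unit clause [4] forces x4=T; simplify:
  drop -4 from [2, 1, -4] -> [2, 1]
  drop -4 from [-3, 2, -4] -> [-3, 2]
  satisfied 2 clause(s); 3 remain; assigned so far: [4]
unit clause [-2] forces x2=F; simplify:
  drop 2 from [2, 1] -> [1]
  drop 2 from [-3, 2] -> [-3]
  satisfied 1 clause(s); 2 remain; assigned so far: [2, 4]
unit clause [1] forces x1=T; simplify:
  satisfied 1 clause(s); 1 remain; assigned so far: [1, 2, 4]
unit clause [-3] forces x3=F; simplify:
  satisfied 1 clause(s); 0 remain; assigned so far: [1, 2, 3, 4]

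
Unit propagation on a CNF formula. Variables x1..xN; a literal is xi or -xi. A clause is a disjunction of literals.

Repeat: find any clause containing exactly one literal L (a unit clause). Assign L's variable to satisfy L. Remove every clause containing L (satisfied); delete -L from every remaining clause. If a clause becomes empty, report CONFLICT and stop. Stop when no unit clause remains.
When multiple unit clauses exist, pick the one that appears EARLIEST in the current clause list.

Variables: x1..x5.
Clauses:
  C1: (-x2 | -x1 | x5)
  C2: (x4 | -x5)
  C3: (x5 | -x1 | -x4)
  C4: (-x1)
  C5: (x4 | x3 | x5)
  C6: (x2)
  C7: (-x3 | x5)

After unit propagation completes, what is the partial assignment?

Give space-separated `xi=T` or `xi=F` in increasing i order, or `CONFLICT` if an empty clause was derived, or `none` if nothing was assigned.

unit clause [-1] forces x1=F; simplify:
  satisfied 3 clause(s); 4 remain; assigned so far: [1]
unit clause [2] forces x2=T; simplify:
  satisfied 1 clause(s); 3 remain; assigned so far: [1, 2]

Answer: x1=F x2=T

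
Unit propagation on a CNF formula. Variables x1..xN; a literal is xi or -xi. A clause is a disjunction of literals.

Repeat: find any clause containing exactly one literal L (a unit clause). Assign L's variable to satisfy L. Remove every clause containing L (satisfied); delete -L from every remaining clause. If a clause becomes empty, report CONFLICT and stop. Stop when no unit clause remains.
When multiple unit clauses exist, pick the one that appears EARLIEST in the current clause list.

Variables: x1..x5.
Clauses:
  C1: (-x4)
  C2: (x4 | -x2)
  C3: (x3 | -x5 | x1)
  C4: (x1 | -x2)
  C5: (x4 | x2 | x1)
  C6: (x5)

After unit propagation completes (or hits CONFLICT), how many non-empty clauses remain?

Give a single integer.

Answer: 0

Derivation:
unit clause [-4] forces x4=F; simplify:
  drop 4 from [4, -2] -> [-2]
  drop 4 from [4, 2, 1] -> [2, 1]
  satisfied 1 clause(s); 5 remain; assigned so far: [4]
unit clause [-2] forces x2=F; simplify:
  drop 2 from [2, 1] -> [1]
  satisfied 2 clause(s); 3 remain; assigned so far: [2, 4]
unit clause [1] forces x1=T; simplify:
  satisfied 2 clause(s); 1 remain; assigned so far: [1, 2, 4]
unit clause [5] forces x5=T; simplify:
  satisfied 1 clause(s); 0 remain; assigned so far: [1, 2, 4, 5]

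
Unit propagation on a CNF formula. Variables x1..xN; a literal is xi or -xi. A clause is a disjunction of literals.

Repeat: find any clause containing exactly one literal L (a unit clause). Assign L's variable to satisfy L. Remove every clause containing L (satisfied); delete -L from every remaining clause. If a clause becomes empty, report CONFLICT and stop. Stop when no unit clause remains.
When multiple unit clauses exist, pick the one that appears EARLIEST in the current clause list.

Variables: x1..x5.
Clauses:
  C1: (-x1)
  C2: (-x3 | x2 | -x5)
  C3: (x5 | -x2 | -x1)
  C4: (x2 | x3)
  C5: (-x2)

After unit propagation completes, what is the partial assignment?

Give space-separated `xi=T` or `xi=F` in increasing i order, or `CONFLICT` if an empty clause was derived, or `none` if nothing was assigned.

unit clause [-1] forces x1=F; simplify:
  satisfied 2 clause(s); 3 remain; assigned so far: [1]
unit clause [-2] forces x2=F; simplify:
  drop 2 from [-3, 2, -5] -> [-3, -5]
  drop 2 from [2, 3] -> [3]
  satisfied 1 clause(s); 2 remain; assigned so far: [1, 2]
unit clause [3] forces x3=T; simplify:
  drop -3 from [-3, -5] -> [-5]
  satisfied 1 clause(s); 1 remain; assigned so far: [1, 2, 3]
unit clause [-5] forces x5=F; simplify:
  satisfied 1 clause(s); 0 remain; assigned so far: [1, 2, 3, 5]

Answer: x1=F x2=F x3=T x5=F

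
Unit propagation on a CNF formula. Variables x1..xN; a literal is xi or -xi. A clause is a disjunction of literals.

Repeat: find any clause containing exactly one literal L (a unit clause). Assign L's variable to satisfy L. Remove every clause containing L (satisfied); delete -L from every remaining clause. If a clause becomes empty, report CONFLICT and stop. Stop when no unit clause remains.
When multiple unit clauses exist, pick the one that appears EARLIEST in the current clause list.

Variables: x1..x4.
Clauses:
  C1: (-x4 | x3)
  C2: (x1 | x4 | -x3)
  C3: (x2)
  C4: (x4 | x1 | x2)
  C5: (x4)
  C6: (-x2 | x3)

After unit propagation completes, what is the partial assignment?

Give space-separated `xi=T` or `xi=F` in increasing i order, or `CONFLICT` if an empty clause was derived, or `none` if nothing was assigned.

Answer: x2=T x3=T x4=T

Derivation:
unit clause [2] forces x2=T; simplify:
  drop -2 from [-2, 3] -> [3]
  satisfied 2 clause(s); 4 remain; assigned so far: [2]
unit clause [4] forces x4=T; simplify:
  drop -4 from [-4, 3] -> [3]
  satisfied 2 clause(s); 2 remain; assigned so far: [2, 4]
unit clause [3] forces x3=T; simplify:
  satisfied 2 clause(s); 0 remain; assigned so far: [2, 3, 4]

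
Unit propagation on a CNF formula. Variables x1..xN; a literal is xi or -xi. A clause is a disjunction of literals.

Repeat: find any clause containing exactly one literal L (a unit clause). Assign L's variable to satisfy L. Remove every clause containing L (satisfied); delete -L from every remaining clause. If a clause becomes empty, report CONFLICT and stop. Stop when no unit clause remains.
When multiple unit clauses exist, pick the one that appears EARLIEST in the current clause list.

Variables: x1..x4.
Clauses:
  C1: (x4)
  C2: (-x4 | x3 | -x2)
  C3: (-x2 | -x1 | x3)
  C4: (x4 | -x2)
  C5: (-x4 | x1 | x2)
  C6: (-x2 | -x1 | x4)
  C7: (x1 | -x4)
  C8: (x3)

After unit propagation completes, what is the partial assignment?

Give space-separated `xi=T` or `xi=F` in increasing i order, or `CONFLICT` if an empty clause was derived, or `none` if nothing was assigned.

unit clause [4] forces x4=T; simplify:
  drop -4 from [-4, 3, -2] -> [3, -2]
  drop -4 from [-4, 1, 2] -> [1, 2]
  drop -4 from [1, -4] -> [1]
  satisfied 3 clause(s); 5 remain; assigned so far: [4]
unit clause [1] forces x1=T; simplify:
  drop -1 from [-2, -1, 3] -> [-2, 3]
  satisfied 2 clause(s); 3 remain; assigned so far: [1, 4]
unit clause [3] forces x3=T; simplify:
  satisfied 3 clause(s); 0 remain; assigned so far: [1, 3, 4]

Answer: x1=T x3=T x4=T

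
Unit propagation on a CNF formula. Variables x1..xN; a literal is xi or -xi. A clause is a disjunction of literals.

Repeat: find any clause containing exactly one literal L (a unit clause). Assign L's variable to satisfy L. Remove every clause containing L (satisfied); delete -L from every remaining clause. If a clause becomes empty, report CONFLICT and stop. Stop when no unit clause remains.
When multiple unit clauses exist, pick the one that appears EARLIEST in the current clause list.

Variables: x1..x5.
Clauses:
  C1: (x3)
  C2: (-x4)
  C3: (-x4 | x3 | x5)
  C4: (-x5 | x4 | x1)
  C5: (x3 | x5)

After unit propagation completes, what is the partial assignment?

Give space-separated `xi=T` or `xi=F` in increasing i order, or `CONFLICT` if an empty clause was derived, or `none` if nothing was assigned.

Answer: x3=T x4=F

Derivation:
unit clause [3] forces x3=T; simplify:
  satisfied 3 clause(s); 2 remain; assigned so far: [3]
unit clause [-4] forces x4=F; simplify:
  drop 4 from [-5, 4, 1] -> [-5, 1]
  satisfied 1 clause(s); 1 remain; assigned so far: [3, 4]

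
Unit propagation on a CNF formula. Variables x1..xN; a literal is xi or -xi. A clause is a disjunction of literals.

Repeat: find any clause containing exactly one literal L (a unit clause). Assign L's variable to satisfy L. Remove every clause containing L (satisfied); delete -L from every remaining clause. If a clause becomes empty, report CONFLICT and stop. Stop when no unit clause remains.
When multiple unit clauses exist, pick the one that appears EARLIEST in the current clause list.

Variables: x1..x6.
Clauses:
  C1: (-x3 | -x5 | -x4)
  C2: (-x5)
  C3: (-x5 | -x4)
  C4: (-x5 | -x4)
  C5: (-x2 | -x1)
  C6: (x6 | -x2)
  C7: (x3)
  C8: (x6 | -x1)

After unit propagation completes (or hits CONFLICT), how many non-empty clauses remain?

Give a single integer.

Answer: 3

Derivation:
unit clause [-5] forces x5=F; simplify:
  satisfied 4 clause(s); 4 remain; assigned so far: [5]
unit clause [3] forces x3=T; simplify:
  satisfied 1 clause(s); 3 remain; assigned so far: [3, 5]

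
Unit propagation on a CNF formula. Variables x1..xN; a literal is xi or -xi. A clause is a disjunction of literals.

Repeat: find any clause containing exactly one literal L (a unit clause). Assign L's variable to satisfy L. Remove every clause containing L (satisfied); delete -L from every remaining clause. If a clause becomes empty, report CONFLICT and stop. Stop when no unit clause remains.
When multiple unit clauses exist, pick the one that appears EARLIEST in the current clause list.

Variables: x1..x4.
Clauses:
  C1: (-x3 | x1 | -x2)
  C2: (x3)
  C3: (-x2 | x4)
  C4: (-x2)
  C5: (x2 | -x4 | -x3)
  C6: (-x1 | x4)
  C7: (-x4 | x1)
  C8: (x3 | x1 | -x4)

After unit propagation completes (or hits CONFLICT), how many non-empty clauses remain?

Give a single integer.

Answer: 0

Derivation:
unit clause [3] forces x3=T; simplify:
  drop -3 from [-3, 1, -2] -> [1, -2]
  drop -3 from [2, -4, -3] -> [2, -4]
  satisfied 2 clause(s); 6 remain; assigned so far: [3]
unit clause [-2] forces x2=F; simplify:
  drop 2 from [2, -4] -> [-4]
  satisfied 3 clause(s); 3 remain; assigned so far: [2, 3]
unit clause [-4] forces x4=F; simplify:
  drop 4 from [-1, 4] -> [-1]
  satisfied 2 clause(s); 1 remain; assigned so far: [2, 3, 4]
unit clause [-1] forces x1=F; simplify:
  satisfied 1 clause(s); 0 remain; assigned so far: [1, 2, 3, 4]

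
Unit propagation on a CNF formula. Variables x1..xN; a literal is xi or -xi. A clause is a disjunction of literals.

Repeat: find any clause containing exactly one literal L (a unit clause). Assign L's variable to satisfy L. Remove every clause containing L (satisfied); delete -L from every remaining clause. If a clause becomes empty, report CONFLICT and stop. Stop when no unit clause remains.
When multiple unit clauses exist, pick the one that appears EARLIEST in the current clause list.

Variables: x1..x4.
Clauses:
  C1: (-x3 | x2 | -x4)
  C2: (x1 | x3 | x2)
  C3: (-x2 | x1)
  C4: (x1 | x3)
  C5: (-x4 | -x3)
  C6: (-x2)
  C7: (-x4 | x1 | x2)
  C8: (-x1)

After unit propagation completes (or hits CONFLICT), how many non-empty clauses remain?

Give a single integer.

unit clause [-2] forces x2=F; simplify:
  drop 2 from [-3, 2, -4] -> [-3, -4]
  drop 2 from [1, 3, 2] -> [1, 3]
  drop 2 from [-4, 1, 2] -> [-4, 1]
  satisfied 2 clause(s); 6 remain; assigned so far: [2]
unit clause [-1] forces x1=F; simplify:
  drop 1 from [1, 3] -> [3]
  drop 1 from [1, 3] -> [3]
  drop 1 from [-4, 1] -> [-4]
  satisfied 1 clause(s); 5 remain; assigned so far: [1, 2]
unit clause [3] forces x3=T; simplify:
  drop -3 from [-3, -4] -> [-4]
  drop -3 from [-4, -3] -> [-4]
  satisfied 2 clause(s); 3 remain; assigned so far: [1, 2, 3]
unit clause [-4] forces x4=F; simplify:
  satisfied 3 clause(s); 0 remain; assigned so far: [1, 2, 3, 4]

Answer: 0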